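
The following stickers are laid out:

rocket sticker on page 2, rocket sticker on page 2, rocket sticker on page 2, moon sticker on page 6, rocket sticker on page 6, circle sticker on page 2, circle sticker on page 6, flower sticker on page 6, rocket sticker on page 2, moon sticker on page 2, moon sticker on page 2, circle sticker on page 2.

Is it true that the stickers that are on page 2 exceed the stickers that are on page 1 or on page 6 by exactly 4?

True

|stickers on page 2| = 8.
|stickers on page 1 or on page 6| = 4.
The claim requires 8 − 4 (= 4) to equal 4, which holds.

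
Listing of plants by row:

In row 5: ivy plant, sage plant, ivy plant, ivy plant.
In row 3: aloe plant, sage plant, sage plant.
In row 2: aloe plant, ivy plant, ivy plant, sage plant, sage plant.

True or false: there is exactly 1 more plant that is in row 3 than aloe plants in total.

True

plants in row 3: 3.
aloe plants: 2.
The claim requires 3 − 2 (= 1) to equal 1, which holds.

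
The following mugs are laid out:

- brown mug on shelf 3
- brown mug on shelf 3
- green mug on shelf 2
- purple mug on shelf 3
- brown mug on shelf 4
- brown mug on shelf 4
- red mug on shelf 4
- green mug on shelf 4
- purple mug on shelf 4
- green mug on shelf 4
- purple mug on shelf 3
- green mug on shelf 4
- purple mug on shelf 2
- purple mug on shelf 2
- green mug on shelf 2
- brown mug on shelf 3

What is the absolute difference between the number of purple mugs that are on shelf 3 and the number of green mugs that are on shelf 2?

0

purple mugs on shelf 3: 2. green mugs on shelf 2: 2.
|2 − 2| = 2 − 2 = 0.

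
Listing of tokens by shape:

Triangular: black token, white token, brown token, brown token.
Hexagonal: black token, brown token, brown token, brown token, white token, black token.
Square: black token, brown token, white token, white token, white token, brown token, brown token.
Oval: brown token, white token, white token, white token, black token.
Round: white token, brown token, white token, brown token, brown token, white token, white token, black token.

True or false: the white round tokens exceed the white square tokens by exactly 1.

True

There are 4 white round tokens.
There are 3 white square tokens.
The claim requires 4 − 3 (= 1) to equal 1, which holds.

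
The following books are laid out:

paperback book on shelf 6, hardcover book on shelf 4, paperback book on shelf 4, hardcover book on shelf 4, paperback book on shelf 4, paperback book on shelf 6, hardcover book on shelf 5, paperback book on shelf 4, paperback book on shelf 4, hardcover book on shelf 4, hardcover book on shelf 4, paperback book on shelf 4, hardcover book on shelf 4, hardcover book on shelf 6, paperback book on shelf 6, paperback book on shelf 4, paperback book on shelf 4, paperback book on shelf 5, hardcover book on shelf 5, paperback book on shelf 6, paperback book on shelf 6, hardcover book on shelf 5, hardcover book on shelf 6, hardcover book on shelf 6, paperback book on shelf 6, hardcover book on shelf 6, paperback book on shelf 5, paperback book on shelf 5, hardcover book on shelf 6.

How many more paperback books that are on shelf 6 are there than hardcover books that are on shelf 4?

paperback books on shelf 6: 6.
hardcover books on shelf 4: 5.
6 − 5 = 1.

1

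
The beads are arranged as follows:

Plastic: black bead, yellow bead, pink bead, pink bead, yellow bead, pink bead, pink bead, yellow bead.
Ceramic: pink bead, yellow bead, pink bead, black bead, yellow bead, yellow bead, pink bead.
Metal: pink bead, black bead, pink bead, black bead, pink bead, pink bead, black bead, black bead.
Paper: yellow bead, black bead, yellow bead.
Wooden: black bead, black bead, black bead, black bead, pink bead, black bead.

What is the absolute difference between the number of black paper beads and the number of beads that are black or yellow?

black paper beads: 1. beads that are black or yellow: 20.
|1 − 20| = 20 − 1 = 19.

19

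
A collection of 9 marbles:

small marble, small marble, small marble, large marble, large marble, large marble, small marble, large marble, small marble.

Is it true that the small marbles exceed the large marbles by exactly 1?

There are 5 small marbles.
There are 4 large marbles.
The claim requires 5 − 4 (= 1) to equal 1, which holds.

True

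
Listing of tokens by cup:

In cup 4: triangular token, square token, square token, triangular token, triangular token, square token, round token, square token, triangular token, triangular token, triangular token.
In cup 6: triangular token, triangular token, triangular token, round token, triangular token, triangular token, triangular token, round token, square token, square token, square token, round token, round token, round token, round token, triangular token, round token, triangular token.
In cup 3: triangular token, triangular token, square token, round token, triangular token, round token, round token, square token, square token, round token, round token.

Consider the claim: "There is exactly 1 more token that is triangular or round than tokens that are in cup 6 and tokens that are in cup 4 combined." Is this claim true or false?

True

There are 30 tokens that are triangular or round.
tokens in cup 6: 18; tokens in cup 4: 11; combined: 18 + 11 = 29.
The claim requires 30 − 29 (= 1) to equal 1, which holds.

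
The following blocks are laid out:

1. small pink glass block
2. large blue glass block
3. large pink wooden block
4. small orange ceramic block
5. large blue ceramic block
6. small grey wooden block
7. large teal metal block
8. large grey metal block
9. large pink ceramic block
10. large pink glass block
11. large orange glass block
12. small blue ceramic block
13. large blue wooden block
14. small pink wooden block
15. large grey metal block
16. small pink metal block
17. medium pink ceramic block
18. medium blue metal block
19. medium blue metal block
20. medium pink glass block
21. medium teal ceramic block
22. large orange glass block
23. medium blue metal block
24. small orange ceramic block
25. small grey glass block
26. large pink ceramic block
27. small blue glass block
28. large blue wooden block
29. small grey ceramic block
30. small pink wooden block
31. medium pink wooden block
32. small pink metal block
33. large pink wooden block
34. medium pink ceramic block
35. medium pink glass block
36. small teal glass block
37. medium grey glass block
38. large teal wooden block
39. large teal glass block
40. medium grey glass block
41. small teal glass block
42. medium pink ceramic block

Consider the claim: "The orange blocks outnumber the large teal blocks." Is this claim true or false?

True

There are 4 orange blocks.
There are 3 large teal blocks.
The claim requires 4 > 3, which holds.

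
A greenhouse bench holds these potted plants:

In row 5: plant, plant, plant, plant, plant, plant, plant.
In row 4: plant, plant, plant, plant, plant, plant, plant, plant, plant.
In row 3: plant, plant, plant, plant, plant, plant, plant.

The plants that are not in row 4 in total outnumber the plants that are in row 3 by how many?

plants that are not in row 4: 14.
plants in row 3: 7.
14 − 7 = 7.

7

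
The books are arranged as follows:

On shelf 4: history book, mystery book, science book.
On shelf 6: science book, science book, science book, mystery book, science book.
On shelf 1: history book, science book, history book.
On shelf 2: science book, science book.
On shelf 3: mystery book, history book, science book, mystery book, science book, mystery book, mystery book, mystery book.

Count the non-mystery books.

Total books: 21; with the excluded value: 7; remaining 21 − 7 = 14.

14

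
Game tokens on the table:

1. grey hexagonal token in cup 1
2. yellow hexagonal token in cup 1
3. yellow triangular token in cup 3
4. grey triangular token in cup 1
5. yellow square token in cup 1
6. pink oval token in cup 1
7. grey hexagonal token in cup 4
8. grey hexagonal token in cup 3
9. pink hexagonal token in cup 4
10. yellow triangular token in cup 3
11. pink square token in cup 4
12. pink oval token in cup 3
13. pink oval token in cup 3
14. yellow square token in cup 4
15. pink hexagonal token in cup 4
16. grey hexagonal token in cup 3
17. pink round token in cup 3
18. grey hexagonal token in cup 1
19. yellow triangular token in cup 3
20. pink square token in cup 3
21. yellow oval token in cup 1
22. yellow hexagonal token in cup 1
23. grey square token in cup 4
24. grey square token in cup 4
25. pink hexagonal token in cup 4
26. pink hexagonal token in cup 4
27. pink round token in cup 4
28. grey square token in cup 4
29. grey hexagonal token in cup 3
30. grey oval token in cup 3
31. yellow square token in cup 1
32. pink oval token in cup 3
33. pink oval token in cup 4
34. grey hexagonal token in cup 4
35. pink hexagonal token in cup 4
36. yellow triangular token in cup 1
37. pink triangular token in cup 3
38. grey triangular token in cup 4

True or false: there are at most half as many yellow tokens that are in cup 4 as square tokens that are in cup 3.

False

|yellow tokens in cup 4| = 1.
|square tokens in cup 3| = 1.
The claim requires 2 × 1 = 2 ≤ 1, which does not hold.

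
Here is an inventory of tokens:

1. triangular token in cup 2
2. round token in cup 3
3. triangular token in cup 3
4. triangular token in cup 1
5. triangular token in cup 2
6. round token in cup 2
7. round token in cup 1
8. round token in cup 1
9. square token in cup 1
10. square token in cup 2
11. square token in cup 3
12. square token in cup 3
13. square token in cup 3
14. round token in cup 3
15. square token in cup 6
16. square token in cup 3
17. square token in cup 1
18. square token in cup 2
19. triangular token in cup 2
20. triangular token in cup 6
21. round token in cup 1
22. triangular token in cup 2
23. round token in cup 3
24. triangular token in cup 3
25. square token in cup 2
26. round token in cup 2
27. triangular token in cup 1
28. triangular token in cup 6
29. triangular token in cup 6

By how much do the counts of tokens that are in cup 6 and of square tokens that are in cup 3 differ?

tokens in cup 6: 4. square tokens in cup 3: 4.
|4 − 4| = 4 − 4 = 0.

0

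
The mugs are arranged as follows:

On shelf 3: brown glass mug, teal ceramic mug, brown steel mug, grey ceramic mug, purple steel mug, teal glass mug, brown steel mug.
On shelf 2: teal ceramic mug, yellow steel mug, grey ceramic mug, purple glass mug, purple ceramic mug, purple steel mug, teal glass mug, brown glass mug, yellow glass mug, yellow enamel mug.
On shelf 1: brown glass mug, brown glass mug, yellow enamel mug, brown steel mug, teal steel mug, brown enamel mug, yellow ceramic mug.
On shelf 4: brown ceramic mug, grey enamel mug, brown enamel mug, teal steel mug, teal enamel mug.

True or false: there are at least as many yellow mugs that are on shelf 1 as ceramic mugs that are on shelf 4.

True

There are 2 yellow mugs on shelf 1.
There is 1 ceramic mug on shelf 4.
The claim requires 2 ≥ 1, which holds.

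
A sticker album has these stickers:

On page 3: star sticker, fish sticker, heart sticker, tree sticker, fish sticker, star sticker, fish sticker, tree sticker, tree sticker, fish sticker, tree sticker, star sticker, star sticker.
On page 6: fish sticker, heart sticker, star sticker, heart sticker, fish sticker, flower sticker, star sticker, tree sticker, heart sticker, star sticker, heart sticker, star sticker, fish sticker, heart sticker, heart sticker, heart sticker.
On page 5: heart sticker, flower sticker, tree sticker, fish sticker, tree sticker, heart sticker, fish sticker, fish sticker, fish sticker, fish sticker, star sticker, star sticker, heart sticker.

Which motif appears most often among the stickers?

Counts by motif: fish 12, heart 11, star 10, tree 7, flower 2.
The maximum is 12, held uniquely by fish.

fish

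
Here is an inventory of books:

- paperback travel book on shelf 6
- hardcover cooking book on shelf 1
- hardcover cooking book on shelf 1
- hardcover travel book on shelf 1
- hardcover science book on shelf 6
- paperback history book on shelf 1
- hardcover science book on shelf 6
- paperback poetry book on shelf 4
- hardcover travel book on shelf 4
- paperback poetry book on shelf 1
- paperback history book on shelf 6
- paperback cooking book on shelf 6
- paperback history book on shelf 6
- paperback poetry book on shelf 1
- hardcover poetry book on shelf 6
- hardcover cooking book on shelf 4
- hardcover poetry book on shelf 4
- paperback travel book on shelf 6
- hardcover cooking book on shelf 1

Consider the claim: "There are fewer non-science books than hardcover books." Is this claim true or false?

|non-science books| = 17.
|hardcover books| = 10.
The claim requires 17 < 10, which does not hold.

False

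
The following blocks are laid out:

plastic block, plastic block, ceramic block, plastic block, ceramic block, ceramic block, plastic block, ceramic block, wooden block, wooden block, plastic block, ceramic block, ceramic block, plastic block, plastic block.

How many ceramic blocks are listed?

6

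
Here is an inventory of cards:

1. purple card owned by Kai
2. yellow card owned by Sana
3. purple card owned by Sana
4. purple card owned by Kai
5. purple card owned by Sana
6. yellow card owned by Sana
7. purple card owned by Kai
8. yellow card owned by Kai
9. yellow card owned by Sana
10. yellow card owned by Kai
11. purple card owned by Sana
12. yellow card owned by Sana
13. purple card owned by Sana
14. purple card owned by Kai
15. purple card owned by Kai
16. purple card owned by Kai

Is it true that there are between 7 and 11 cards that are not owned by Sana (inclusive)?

True

Count of cards that are not owned by Sana: 8.
The claim requires 7 ≤ 8 ≤ 11, which holds.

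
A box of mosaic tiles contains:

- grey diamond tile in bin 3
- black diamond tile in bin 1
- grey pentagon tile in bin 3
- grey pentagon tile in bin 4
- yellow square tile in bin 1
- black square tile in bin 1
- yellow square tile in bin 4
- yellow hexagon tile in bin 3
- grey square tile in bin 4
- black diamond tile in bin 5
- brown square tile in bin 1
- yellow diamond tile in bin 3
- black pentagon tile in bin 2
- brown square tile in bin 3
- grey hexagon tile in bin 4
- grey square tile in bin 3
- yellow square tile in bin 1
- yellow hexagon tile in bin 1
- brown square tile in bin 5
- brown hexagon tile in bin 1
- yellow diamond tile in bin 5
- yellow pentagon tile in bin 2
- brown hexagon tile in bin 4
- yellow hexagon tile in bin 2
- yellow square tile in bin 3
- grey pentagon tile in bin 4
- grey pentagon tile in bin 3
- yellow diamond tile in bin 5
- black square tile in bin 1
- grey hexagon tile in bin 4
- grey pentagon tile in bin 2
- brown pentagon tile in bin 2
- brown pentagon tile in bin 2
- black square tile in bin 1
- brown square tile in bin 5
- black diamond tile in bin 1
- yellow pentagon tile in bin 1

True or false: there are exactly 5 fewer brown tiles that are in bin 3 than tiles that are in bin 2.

True

brown tiles in bin 3: 1.
tiles in bin 2: 6.
The claim requires 6 − 1 (= 5) to equal 5, which holds.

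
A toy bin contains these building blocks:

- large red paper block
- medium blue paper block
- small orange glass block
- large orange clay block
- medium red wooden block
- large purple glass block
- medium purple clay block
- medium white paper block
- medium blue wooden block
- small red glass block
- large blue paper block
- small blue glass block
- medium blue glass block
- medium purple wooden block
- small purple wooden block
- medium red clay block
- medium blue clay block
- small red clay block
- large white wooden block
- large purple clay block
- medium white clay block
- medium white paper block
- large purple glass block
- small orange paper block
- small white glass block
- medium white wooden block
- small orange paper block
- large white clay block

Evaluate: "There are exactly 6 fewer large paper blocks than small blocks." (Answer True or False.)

|large paper blocks| = 2.
|small blocks| = 8.
The claim requires 8 − 2 (= 6) to equal 6, which holds.

True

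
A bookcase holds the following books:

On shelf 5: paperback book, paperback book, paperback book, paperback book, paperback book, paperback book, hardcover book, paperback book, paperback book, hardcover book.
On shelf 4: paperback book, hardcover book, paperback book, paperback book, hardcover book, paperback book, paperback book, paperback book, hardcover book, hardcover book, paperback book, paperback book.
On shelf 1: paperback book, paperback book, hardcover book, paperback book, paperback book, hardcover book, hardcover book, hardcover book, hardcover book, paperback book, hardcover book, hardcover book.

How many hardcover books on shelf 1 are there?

7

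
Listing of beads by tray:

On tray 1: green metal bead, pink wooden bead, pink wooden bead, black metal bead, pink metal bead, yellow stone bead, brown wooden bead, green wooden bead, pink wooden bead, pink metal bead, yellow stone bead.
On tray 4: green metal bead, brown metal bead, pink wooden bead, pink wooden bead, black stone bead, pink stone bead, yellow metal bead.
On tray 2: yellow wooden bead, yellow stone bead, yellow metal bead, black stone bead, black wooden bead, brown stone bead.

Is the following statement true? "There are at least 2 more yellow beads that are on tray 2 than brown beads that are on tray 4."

True

|yellow beads on tray 2| = 3.
|brown beads on tray 4| = 1.
The claim requires 3 − 1 = 2 ≥ 2, which holds.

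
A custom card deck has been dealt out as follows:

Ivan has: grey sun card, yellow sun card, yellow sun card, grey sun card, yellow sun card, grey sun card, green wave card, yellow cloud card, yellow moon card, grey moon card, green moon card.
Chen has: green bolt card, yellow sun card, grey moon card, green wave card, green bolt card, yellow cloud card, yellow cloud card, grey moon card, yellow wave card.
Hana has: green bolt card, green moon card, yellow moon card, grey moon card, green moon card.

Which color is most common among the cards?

yellow

Counts by color: yellow 10, green 8, grey 7.
The maximum is 10, held uniquely by yellow.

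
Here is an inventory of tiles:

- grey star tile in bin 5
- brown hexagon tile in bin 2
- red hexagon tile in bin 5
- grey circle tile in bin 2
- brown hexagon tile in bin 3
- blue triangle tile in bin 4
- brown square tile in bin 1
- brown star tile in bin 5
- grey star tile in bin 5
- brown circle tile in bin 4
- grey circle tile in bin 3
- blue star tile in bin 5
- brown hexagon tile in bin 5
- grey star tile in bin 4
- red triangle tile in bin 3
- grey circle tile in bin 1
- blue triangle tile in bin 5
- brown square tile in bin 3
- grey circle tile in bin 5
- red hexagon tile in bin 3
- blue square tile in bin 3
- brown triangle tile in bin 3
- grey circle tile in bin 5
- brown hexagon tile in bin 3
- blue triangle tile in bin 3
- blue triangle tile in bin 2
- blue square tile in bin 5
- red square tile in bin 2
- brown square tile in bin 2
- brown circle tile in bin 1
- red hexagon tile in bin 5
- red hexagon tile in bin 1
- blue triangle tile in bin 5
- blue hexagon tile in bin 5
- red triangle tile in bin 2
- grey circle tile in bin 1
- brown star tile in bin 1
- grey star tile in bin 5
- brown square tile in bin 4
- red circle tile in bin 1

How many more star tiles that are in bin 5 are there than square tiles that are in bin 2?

3

star tiles in bin 5: 5.
square tiles in bin 2: 2.
5 − 2 = 3.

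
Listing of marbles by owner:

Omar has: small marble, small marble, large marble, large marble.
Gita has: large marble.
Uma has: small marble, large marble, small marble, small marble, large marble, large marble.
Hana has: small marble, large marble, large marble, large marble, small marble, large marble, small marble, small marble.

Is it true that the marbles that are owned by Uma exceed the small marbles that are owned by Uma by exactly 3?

Count of marbles owned by Uma: 6.
Count of small marbles owned by Uma: 3.
The claim requires 6 − 3 (= 3) to equal 3, which holds.

True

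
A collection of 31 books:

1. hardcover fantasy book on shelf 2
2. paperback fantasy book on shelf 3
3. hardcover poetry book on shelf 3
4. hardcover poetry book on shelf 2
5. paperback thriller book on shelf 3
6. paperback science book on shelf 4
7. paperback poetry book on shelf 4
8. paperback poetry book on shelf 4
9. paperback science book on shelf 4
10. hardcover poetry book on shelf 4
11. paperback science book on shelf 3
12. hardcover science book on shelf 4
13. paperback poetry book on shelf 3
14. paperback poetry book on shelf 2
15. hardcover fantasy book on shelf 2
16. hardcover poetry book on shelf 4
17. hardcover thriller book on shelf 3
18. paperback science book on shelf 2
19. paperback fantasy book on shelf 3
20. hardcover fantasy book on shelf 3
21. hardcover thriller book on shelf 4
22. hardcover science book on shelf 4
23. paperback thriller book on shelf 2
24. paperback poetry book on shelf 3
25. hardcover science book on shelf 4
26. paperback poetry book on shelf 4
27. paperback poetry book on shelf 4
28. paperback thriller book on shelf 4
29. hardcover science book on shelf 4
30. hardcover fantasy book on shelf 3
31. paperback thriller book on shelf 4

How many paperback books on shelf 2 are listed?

3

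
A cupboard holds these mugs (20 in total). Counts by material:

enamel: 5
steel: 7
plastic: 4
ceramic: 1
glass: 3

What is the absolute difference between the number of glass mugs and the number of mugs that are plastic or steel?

8

glass mugs: 3. mugs that are plastic or steel: 11.
|3 − 11| = 11 − 3 = 8.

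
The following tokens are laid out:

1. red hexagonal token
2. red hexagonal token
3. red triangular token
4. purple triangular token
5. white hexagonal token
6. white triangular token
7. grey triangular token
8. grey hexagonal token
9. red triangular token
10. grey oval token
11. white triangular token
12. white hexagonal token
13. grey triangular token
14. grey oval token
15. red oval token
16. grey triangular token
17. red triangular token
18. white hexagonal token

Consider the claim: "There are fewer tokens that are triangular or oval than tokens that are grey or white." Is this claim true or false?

tokens that are triangular or oval: 12.
tokens that are grey or white: 11.
The claim requires 12 < 11, which does not hold.

False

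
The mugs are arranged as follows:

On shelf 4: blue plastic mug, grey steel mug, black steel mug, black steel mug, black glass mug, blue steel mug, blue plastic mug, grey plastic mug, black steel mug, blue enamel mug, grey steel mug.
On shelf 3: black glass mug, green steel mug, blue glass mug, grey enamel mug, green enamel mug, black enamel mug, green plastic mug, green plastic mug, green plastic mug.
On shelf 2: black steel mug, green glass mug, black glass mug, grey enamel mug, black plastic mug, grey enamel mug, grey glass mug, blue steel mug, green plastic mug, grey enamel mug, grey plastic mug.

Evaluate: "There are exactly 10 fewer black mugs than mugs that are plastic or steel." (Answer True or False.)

False

black mugs: 9.
mugs that are plastic or steel: 18.
The claim requires 18 − 9 (= 9) to equal 10, which does not hold.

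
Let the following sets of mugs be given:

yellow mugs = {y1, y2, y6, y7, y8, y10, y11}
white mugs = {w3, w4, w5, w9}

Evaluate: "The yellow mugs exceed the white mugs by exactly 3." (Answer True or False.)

yellow mugs: 7.
white mugs: 4.
The claim requires 7 − 4 (= 3) to equal 3, which holds.

True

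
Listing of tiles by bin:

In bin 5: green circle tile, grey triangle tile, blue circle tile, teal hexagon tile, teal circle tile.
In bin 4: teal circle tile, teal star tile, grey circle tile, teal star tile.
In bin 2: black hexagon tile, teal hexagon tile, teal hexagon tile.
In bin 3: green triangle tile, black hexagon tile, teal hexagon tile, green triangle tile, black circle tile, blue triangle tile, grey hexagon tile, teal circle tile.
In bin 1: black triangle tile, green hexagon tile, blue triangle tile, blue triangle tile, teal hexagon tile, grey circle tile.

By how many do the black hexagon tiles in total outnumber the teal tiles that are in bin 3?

0

black hexagon tiles: 2.
teal tiles in bin 3: 2.
2 − 2 = 0.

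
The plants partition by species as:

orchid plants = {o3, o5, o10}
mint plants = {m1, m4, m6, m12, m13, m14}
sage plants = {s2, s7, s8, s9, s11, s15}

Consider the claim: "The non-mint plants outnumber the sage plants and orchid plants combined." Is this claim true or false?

non-mint plants: 9.
sage plants: 6; orchid plants: 3; combined: 6 + 3 = 9.
The claim requires 9 > 9, which does not hold.

False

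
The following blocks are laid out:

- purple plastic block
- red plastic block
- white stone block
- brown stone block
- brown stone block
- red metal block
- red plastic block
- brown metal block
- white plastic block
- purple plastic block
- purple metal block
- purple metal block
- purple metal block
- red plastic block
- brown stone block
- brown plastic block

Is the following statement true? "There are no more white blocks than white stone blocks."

|white blocks| = 2.
|white stone blocks| = 1.
The claim requires 2 ≤ 1, which does not hold.

False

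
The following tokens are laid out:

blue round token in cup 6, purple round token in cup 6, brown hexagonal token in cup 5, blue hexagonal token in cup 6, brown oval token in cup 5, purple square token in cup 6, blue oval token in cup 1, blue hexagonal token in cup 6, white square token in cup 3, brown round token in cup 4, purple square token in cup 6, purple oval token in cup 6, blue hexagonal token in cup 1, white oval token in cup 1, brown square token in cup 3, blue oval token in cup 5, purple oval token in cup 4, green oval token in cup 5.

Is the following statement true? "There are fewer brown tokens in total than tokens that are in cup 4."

False

|brown tokens| = 4.
|tokens in cup 4| = 2.
The claim requires 4 < 2, which does not hold.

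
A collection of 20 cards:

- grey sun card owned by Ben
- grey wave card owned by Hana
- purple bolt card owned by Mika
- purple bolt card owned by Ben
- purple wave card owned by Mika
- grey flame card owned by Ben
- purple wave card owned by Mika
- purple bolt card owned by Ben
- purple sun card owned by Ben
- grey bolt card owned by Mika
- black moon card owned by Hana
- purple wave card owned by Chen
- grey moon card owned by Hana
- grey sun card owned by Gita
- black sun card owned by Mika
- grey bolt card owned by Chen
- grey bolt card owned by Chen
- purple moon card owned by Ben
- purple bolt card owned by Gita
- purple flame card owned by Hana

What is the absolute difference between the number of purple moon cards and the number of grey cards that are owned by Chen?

1

purple moon cards: 1. grey cards owned by Chen: 2.
|1 − 2| = 2 − 1 = 1.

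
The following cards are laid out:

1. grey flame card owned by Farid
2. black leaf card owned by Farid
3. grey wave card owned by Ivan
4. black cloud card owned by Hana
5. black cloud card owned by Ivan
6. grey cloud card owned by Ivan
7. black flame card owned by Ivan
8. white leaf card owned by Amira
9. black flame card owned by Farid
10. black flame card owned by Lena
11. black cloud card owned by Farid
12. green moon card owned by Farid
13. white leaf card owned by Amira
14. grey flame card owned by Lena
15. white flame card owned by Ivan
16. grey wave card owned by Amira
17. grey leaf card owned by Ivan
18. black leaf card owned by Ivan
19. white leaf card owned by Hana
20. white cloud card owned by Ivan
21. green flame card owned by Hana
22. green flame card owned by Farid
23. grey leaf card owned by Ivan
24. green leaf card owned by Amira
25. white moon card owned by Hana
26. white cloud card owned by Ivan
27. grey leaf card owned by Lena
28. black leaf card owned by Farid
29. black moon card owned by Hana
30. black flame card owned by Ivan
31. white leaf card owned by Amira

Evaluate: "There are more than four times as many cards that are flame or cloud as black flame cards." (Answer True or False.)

False

There are 15 cards that are flame or cloud.
There are 4 black flame cards.
The claim requires 15 > 4 × 4 = 16, which does not hold.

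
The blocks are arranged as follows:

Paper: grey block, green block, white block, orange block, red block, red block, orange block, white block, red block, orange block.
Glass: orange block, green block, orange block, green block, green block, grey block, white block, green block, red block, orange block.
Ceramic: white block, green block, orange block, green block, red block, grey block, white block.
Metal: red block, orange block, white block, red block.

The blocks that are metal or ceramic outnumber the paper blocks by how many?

1

blocks that are metal or ceramic: 11.
paper blocks: 10.
11 − 10 = 1.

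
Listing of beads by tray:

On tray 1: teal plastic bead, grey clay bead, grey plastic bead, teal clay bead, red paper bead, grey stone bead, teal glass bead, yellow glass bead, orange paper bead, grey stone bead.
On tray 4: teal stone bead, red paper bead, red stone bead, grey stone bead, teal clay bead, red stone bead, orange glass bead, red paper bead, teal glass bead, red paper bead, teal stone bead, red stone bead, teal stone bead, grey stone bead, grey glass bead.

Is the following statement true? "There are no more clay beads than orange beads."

False

clay beads: 3.
orange beads: 2.
The claim requires 3 ≤ 2, which does not hold.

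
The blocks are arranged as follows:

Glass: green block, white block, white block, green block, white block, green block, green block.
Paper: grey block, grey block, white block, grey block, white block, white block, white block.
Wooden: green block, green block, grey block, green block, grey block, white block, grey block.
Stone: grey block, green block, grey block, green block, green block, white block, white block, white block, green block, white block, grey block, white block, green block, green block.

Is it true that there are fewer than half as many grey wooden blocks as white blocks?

True

|grey wooden blocks| = 3.
|white blocks| = 13.
The claim requires 2 × 3 = 6 < 13, which holds.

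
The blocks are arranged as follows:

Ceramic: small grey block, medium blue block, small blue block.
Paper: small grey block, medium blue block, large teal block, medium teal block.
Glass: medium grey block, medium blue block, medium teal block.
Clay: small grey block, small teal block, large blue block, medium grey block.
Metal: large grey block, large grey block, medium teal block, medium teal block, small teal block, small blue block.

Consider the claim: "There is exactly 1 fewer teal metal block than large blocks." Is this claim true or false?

teal metal blocks: 3.
large blocks: 4.
The claim requires 4 − 3 (= 1) to equal 1, which holds.

True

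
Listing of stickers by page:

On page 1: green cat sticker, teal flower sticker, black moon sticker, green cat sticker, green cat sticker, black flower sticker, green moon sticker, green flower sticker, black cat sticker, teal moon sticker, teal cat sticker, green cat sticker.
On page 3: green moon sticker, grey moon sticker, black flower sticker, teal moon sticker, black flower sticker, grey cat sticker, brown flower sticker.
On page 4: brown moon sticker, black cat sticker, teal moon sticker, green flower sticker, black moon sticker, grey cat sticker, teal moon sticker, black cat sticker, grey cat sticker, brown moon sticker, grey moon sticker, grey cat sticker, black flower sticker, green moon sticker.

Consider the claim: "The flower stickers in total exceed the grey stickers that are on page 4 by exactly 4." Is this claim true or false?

True

flower stickers: 8.
grey stickers on page 4: 4.
The claim requires 8 − 4 (= 4) to equal 4, which holds.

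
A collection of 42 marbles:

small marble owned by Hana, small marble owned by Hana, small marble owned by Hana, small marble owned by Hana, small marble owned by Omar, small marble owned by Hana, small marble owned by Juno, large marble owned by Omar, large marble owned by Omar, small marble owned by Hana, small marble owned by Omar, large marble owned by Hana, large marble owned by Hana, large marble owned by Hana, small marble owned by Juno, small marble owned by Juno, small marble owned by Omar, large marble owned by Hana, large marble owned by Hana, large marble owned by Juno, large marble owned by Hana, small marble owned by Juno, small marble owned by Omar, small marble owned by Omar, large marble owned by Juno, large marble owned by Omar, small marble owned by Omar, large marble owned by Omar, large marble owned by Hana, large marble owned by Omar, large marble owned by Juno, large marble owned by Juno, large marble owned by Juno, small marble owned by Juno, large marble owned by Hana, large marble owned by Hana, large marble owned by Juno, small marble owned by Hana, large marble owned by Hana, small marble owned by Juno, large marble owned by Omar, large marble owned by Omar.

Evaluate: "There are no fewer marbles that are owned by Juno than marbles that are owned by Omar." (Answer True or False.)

Count of marbles owned by Juno: 12.
Count of marbles owned by Omar: 13.
The claim requires 12 ≥ 13, which does not hold.

False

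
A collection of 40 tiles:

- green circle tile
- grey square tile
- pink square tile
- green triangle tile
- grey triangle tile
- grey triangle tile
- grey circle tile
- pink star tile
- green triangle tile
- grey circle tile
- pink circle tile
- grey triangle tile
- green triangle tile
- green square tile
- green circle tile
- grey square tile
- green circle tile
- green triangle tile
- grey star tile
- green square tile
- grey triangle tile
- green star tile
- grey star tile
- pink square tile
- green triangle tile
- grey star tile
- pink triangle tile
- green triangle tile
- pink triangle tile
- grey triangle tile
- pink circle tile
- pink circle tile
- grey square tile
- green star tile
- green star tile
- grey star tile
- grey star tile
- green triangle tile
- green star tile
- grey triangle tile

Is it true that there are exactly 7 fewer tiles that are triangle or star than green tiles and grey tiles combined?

tiles that are triangle or star: 25.
green tiles: 16; grey tiles: 16; combined: 16 + 16 = 32.
The claim requires 32 − 25 (= 7) to equal 7, which holds.

True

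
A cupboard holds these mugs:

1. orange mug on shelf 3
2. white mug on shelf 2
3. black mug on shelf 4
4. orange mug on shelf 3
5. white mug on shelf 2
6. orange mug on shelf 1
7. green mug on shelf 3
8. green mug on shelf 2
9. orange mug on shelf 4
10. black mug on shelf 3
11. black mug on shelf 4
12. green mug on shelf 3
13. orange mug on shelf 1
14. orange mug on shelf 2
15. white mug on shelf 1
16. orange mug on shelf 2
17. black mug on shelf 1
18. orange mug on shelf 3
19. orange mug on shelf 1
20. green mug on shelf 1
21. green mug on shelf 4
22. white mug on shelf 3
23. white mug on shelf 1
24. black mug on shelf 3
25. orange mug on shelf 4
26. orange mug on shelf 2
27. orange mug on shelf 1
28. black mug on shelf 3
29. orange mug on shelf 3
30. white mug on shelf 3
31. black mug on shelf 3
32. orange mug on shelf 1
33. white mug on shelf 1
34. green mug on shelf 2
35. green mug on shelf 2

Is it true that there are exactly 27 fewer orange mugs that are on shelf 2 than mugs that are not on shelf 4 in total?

True

There are 3 orange mugs on shelf 2.
There are 30 mugs that are not on shelf 4.
The claim requires 30 − 3 (= 27) to equal 27, which holds.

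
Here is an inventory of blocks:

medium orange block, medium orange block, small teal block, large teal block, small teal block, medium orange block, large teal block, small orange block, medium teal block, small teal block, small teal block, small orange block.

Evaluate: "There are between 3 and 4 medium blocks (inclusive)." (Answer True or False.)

True

|medium blocks| = 4.
The claim requires 3 ≤ 4 ≤ 4, which holds.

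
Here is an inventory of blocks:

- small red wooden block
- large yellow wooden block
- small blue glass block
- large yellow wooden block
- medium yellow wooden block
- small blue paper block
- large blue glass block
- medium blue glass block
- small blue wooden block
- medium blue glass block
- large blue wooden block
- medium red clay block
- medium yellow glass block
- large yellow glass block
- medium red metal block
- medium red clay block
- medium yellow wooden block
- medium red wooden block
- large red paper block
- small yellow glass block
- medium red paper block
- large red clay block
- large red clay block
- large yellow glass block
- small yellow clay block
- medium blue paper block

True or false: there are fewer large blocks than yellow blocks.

large blocks: 9.
yellow blocks: 9.
The claim requires 9 < 9, which does not hold.

False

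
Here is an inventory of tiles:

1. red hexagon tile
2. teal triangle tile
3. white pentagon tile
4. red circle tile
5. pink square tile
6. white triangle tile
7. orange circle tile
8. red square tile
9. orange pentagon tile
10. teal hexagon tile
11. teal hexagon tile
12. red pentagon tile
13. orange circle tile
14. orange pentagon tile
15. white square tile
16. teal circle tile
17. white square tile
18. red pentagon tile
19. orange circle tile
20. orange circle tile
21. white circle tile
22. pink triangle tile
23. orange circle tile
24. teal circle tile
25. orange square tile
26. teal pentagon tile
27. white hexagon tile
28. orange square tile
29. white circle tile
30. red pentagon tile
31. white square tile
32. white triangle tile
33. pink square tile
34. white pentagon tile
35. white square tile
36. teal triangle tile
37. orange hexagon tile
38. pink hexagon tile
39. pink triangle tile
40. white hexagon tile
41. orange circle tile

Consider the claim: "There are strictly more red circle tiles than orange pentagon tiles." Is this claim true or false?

False

There is 1 red circle tile.
There are 2 orange pentagon tiles.
The claim requires 1 > 2, which does not hold.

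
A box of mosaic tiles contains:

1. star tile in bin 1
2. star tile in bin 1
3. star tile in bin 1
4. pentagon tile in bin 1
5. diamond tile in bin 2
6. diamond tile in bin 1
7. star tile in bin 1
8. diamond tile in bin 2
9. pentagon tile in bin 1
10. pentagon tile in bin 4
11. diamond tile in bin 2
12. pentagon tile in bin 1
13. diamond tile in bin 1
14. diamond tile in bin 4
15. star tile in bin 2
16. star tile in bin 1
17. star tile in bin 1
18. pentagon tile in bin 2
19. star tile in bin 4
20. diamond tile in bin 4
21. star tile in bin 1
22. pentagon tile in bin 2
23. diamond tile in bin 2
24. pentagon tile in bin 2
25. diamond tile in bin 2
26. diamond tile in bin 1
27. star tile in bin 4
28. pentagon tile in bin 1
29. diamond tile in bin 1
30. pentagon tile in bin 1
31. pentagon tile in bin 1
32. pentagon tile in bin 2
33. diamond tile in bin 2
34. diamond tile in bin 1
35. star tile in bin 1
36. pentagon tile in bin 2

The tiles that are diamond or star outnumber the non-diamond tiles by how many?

1

tiles that are diamond or star: 24.
non-diamond tiles: 23.
24 − 23 = 1.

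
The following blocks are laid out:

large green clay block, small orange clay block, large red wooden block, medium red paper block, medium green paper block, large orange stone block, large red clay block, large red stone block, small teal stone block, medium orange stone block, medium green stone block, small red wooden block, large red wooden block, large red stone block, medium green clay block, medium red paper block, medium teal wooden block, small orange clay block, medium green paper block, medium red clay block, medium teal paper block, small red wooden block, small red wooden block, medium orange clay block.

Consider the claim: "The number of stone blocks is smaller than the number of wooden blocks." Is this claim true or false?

There are 6 stone blocks.
There are 6 wooden blocks.
The claim requires 6 < 6, which does not hold.

False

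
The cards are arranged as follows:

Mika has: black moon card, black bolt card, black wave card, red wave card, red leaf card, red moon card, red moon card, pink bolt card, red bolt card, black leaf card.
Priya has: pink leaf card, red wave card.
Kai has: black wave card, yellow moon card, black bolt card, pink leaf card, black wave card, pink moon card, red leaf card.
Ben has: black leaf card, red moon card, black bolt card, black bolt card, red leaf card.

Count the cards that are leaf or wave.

12

leaf: 7; wave: 5; together 7 + 5 = 12.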